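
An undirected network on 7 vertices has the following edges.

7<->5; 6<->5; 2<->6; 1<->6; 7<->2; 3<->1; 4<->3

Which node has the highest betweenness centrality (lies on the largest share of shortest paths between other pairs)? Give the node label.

6

Unnormalized betweenness of each node: 1:8, 2:2, 3:5, 4:0, 5:2, 6:19/2, 7:1/2.
6 has the largest value, 19/2, making it the main broker — the node through which the most shortest paths run.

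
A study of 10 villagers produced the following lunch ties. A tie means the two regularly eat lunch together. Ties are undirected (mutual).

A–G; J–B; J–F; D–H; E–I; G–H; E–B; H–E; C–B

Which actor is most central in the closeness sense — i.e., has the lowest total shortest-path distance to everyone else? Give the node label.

E

Farness (sum of distances to all others) for each node — A:33, B:19, C:27, D:27, E:17, F:33, G:25, H:19, I:25, J:25.
The smallest farness is 17, for E, so E has the highest closeness.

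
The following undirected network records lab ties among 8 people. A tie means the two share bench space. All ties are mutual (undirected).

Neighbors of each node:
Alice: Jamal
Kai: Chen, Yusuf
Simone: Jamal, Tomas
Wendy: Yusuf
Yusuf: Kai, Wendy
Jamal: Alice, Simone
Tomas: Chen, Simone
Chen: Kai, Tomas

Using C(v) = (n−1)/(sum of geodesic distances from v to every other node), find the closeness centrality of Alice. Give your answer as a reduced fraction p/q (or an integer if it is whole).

1/4

Distances from Alice: Chen:4, Jamal:1, Kai:5, Simone:2, Tomas:3, Wendy:7, Yusuf:6. Sum = 28.
n = 8, so closeness = 7/28 = 1/4.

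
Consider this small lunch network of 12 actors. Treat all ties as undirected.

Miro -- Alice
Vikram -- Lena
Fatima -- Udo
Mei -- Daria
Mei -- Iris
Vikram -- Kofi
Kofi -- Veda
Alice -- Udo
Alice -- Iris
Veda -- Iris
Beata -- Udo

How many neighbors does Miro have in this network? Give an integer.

Miro is directly tied to Alice. That is 1 neighbor, so the degree of Miro is 1.

1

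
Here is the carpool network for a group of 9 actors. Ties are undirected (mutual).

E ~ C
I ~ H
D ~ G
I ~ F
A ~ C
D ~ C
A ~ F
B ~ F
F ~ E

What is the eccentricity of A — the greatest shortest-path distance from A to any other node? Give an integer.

3

Distances from A: B:2, C:1, D:2, E:2, F:1, G:3, H:3, I:2.
The largest is 3 (to G and H), so the eccentricity of A is 3.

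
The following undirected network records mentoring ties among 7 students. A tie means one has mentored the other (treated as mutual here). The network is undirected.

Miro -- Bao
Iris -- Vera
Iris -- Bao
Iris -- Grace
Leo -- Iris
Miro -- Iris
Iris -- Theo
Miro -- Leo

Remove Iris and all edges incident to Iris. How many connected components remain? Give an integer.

4

Without Iris, the remaining ties split the others into: {Grace}; {Bao, Leo, Miro}; {Vera}; {Theo}.
That's 4 separate components.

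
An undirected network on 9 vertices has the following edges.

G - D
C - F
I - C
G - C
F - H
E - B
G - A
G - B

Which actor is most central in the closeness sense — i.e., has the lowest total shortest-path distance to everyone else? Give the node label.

Farness (sum of distances to all others) for each node — A:20, B:18, C:14, D:20, E:25, F:19, G:13, H:26, I:21.
The smallest farness is 13, for G, so G has the highest closeness.

G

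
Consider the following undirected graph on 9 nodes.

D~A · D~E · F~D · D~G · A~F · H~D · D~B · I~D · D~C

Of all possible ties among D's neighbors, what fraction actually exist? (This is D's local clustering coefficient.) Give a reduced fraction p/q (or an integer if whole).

D's neighbors: A, B, C, E, F, G, H, and I (k = 8).
Possible neighbor pairs: C(8,2) = 28. Edges among them: A–F → e = 1.
Clustering(D) = 1/28.

1/28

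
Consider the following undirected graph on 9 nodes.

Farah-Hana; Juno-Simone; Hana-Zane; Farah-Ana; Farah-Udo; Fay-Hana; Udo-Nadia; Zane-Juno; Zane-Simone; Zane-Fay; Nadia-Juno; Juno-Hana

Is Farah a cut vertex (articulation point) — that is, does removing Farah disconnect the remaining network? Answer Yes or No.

Yes

Removing Farah leaves {Fay, Hana, Juno, Nadia, Simone, Udo, and Zane} with no path to {Ana}, so the network splits into 2 components. Farah is a cut vertex.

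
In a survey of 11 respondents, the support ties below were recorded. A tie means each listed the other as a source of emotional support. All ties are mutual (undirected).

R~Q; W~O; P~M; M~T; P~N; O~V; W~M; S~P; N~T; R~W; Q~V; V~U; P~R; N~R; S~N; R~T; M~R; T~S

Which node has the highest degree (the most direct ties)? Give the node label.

Degrees — M:4, N:4, O:2, P:4, Q:2, R:6, S:3, T:4, U:1, V:3, W:3.
The maximum is 6, attained only by R.

R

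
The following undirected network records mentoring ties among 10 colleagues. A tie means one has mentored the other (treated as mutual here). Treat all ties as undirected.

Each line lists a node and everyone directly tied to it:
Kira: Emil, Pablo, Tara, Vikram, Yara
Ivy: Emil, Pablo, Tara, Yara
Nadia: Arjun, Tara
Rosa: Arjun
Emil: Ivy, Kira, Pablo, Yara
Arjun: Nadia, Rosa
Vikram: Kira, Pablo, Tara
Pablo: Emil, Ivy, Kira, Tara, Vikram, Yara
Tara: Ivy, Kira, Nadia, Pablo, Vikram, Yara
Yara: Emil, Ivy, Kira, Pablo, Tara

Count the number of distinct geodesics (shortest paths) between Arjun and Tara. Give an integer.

The shortest distance is 2, and the only length-2 path is Arjun–Nadia–Tara. So there is exactly 1 shortest path.

1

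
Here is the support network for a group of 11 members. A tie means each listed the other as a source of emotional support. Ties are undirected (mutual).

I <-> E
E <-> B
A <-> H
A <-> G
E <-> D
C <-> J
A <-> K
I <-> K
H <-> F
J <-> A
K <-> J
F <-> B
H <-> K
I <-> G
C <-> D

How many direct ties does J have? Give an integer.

3

J is directly tied to A, C, and K. That is 3 neighbors, so the degree of J is 3.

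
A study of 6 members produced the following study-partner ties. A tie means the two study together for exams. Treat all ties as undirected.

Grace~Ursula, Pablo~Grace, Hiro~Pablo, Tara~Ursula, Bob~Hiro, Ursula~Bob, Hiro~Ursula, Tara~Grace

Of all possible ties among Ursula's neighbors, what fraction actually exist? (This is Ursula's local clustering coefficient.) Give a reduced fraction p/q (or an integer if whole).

1/3

Ursula's neighbors: Bob, Grace, Hiro, and Tara (k = 4).
Possible neighbor pairs: C(4,2) = 6. Edges among them: Bob–Hiro, Grace–Tara → e = 2.
Clustering(Ursula) = 2/6 = 1/3.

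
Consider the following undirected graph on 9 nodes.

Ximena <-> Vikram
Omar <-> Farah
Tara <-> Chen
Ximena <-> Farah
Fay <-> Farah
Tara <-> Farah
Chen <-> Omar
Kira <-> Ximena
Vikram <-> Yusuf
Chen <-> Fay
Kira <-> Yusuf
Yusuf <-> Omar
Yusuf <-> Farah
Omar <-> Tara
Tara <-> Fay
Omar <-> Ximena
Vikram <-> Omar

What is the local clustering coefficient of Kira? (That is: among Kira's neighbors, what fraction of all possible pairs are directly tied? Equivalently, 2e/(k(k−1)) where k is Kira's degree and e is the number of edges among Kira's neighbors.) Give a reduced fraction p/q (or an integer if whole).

Kira's neighbors: Ximena and Yusuf (k = 2).
Possible neighbor pairs: C(2,2) = 1. Edges among them: none → e = 0.
Clustering(Kira) = 0/1.

0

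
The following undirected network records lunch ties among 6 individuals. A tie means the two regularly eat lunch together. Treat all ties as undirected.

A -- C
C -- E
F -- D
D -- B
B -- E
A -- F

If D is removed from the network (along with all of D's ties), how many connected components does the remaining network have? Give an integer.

1

D's neighbors (B and F) remain reachable from one another through other ties, so the rest of the network stays in one piece.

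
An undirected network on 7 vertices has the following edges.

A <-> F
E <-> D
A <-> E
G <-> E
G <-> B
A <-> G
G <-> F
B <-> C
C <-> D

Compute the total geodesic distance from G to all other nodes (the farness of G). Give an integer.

Distances from G: A:1, B:1, C:2, D:2, E:1, F:1.
Sum = 1 + 1 + 2 + 2 + 1 + 1 = 8.

8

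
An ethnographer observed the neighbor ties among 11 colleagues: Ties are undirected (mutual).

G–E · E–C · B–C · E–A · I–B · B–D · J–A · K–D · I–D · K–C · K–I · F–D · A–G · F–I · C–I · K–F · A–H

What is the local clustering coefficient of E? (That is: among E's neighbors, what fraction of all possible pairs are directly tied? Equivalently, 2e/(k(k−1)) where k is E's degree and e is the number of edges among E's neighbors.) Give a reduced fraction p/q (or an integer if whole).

E's neighbors: A, C, and G (k = 3).
Possible neighbor pairs: C(3,2) = 3. Edges among them: A–G → e = 1.
Clustering(E) = 1/3.

1/3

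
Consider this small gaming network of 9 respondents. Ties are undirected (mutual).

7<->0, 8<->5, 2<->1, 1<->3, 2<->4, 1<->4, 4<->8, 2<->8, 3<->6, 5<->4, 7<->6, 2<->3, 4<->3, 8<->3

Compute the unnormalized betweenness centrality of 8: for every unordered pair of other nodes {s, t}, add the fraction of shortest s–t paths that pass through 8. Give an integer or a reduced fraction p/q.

5/2

Pairs whose geodesics pass through 8 — 6–5: 1/2; 0–5: 1/2; 7–5: 1/2; 5–3: 1/2; 5–2: 1/2.
All other pairs contribute 0.
Summing the contributions gives betweenness(8) = 5/2.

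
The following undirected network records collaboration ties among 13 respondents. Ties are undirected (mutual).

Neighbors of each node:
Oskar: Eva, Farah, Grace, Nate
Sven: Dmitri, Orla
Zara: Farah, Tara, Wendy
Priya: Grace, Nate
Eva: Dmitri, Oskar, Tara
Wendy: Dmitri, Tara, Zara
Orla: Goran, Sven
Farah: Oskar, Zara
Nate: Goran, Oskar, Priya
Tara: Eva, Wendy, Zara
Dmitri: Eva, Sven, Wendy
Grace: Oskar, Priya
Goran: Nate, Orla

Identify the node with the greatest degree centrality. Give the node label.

Oskar

Degrees — Dmitri:3, Eva:3, Farah:2, Goran:2, Grace:2, Nate:3, Orla:2, Oskar:4, Priya:2, Sven:2, Tara:3, Wendy:3, Zara:3.
The maximum is 4, attained only by Oskar.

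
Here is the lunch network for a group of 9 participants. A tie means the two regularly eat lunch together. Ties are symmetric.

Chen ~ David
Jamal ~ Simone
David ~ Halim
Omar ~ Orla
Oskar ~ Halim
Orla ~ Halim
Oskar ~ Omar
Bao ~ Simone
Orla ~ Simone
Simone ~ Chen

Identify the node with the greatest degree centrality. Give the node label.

Simone

Degrees — Bao:1, Chen:2, David:2, Halim:3, Jamal:1, Omar:2, Orla:3, Oskar:2, Simone:4.
The maximum is 4, attained only by Simone.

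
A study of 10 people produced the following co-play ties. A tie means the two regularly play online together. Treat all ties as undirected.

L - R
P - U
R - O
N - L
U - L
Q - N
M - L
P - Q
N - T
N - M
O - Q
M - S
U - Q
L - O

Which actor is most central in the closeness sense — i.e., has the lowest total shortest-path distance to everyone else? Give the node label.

L

Farness (sum of distances to all others) for each node — L:13, M:16, N:14, O:17, P:21, Q:15, R:19, S:24, T:22, U:17.
The smallest farness is 13, for L, so L has the highest closeness.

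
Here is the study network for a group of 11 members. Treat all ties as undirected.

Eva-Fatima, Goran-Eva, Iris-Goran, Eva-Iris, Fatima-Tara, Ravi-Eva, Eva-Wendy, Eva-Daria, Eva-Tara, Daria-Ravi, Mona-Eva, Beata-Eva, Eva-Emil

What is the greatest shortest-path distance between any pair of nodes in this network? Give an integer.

Eccentricity of each node (its greatest distance to any other): Beata:2, Daria:2, Emil:2, Eva:1, Fatima:2, Goran:2, Iris:2, Mona:2, Ravi:2, Tara:2, Wendy:2.
The maximum eccentricity is 2, realized for instance by the pair Wendy–Iris via Wendy – Eva – Iris. So the diameter is 2.

2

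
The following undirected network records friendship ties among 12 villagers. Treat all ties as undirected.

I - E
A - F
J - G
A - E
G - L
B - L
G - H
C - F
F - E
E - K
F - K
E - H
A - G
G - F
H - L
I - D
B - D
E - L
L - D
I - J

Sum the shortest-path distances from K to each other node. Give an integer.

23

Distances from K: A:2, B:3, C:2, D:3, E:1, F:1, G:2, H:2, I:2, J:3, L:2.
Sum = 2 + 3 + 2 + 3 + 1 + 1 + 2 + 2 + 2 + 3 + 2 = 23.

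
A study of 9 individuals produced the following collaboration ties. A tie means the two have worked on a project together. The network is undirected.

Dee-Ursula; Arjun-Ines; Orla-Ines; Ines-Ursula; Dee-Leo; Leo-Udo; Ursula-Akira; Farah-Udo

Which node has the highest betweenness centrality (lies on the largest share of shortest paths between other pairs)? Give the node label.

Unnormalized betweenness of each node: Akira:0, Arjun:0, Dee:15, Farah:0, Ines:13, Leo:12, Orla:0, Udo:7, Ursula:19.
Ursula has the largest value, 19, making it the main broker — the node through which the most shortest paths run.

Ursula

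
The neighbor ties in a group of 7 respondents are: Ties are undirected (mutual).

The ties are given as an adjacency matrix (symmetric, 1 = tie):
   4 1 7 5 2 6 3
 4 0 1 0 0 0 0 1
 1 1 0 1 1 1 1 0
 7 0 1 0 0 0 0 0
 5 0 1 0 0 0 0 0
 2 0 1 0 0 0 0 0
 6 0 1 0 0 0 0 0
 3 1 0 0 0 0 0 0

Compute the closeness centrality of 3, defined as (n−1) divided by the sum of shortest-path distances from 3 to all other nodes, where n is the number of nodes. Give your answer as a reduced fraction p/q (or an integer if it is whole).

Distances from 3: 1:2, 2:3, 4:1, 5:3, 6:3, 7:3. Sum = 15.
n = 7, so closeness = 6/15 = 2/5.

2/5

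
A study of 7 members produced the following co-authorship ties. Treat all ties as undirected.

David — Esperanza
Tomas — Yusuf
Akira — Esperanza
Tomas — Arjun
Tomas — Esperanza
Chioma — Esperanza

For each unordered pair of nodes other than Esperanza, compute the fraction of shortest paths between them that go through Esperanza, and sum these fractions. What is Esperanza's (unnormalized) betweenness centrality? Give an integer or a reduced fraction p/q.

Pairs whose geodesics pass through Esperanza — Tomas–Chioma: 1; Tomas–David: 1; Tomas–Akira: 1; Chioma–David: 1; Chioma–Yusuf: 1; Chioma–Akira: 1; Chioma–Arjun: 1; David–Yusuf: 1; David–Akira: 1; David–Arjun: 1; Yusuf–Akira: 1; Akira–Arjun: 1.
All other pairs contribute 0.
Summing the contributions gives betweenness(Esperanza) = 12.

12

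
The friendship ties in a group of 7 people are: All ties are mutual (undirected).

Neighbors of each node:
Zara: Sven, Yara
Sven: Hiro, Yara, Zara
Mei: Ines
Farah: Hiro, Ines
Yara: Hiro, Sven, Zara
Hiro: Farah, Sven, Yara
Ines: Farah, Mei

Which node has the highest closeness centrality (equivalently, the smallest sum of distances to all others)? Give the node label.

Hiro

Farness (sum of distances to all others) for each node — Farah:11, Hiro:10, Ines:14, Mei:19, Sven:12, Yara:12, Zara:16.
The smallest farness is 10, for Hiro, so Hiro has the highest closeness.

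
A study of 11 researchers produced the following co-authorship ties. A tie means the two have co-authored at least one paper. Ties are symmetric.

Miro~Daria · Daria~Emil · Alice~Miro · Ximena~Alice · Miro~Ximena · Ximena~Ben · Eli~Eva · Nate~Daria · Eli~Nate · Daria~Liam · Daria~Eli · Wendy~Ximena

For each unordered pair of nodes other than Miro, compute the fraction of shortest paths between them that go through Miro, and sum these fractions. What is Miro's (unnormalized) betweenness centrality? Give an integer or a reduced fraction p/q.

24

Pairs whose geodesics pass through Miro — Nate–Ben: 1; Nate–Alice: 1; Nate–Wendy: 1; Nate–Ximena: 1; Liam–Ben: 1; Liam–Alice: 1; Liam–Wendy: 1; Liam–Ximena: 1; Daria–Ben: 1; Daria–Alice: 1; Daria–Wendy: 1; Daria–Ximena: 1; Ben–Emil: 1; Ben–Eli: 1 … (+10 more pairs).
All other pairs contribute 0.
Summing the contributions gives betweenness(Miro) = 24.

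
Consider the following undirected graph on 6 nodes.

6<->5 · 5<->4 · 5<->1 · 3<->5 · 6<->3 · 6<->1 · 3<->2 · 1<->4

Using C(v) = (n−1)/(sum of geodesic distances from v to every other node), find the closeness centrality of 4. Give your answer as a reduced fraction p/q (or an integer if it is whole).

Distances from 4: 1:1, 2:3, 3:2, 5:1, 6:2. Sum = 9.
n = 6, so closeness = 5/9.

5/9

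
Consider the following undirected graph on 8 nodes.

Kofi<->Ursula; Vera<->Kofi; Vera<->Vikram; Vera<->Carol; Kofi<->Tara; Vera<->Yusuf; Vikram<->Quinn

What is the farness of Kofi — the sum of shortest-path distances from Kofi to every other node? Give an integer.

12

Distances from Kofi: Carol:2, Quinn:3, Tara:1, Ursula:1, Vera:1, Vikram:2, Yusuf:2.
Sum = 2 + 3 + 1 + 1 + 1 + 2 + 2 = 12.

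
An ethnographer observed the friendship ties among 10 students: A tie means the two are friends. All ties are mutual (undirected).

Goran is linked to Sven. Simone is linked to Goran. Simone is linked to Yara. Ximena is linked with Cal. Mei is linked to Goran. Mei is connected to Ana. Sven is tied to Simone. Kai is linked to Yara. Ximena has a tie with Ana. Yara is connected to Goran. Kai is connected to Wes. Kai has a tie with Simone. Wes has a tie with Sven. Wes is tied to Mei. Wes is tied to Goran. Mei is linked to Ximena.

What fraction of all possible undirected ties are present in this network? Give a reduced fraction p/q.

16/45

There are 16 edges and 10 nodes, so the maximum possible is C(10,2) = 45.
Density = 16/45.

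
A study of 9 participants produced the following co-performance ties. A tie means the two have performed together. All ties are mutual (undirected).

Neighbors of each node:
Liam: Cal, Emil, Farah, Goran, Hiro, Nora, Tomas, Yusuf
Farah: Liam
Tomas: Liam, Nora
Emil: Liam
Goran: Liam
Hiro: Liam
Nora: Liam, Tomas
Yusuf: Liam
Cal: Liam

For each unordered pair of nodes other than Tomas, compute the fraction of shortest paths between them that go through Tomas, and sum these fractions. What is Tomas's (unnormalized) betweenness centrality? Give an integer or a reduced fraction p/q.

0

No shortest path between any pair of other nodes passes through Tomas.
Summing the contributions gives betweenness(Tomas) = 0.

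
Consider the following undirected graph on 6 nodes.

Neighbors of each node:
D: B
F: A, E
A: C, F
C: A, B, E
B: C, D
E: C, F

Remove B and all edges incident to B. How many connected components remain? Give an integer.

2

Without B, the remaining ties split the others into: {D}; {A, C, E, F}.
That's 2 separate components.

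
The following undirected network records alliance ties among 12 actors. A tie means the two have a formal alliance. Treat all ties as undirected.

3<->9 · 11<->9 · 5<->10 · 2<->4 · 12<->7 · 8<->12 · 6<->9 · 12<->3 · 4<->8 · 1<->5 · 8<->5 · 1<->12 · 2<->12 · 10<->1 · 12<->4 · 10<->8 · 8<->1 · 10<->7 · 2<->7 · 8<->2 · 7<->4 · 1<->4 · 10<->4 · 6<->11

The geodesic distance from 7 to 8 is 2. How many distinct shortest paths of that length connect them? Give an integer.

4

The shortest distance is 2. The length-2 paths are: 7–2–8; 7–10–8; 7–4–8; 7–12–8.
That gives 4 distinct shortest paths.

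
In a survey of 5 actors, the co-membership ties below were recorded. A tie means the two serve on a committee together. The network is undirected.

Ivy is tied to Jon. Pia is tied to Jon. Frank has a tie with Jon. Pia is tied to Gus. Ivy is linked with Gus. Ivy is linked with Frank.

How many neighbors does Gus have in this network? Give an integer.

Gus is directly tied to Ivy and Pia. That is 2 neighbors, so the degree of Gus is 2.

2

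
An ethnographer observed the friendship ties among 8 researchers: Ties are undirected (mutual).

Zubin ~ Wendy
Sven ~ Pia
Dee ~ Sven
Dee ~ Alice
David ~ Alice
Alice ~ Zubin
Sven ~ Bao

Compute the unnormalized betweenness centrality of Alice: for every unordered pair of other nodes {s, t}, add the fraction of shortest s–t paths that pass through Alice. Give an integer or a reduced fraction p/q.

14

Pairs whose geodesics pass through Alice — Zubin–Pia: 1; Zubin–Dee: 1; Zubin–David: 1; Zubin–Sven: 1; Zubin–Bao: 1; Pia–Wendy: 1; Pia–David: 1; Wendy–Dee: 1; Wendy–David: 1; Wendy–Sven: 1; Wendy–Bao: 1; Dee–David: 1; David–Sven: 1; David–Bao: 1.
All other pairs contribute 0.
Summing the contributions gives betweenness(Alice) = 14.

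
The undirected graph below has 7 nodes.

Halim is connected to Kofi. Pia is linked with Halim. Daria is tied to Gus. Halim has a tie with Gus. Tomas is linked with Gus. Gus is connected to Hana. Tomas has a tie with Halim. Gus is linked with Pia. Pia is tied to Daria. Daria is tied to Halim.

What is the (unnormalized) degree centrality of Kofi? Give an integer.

Kofi is directly tied to Halim. That is 1 neighbor, so the degree of Kofi is 1.

1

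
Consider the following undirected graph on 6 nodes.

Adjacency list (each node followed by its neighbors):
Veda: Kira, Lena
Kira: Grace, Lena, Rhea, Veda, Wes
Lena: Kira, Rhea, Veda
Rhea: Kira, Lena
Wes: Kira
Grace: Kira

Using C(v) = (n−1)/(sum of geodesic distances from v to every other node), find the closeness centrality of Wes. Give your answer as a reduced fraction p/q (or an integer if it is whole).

5/9

Distances from Wes: Grace:2, Kira:1, Lena:2, Rhea:2, Veda:2. Sum = 9.
n = 6, so closeness = 5/9.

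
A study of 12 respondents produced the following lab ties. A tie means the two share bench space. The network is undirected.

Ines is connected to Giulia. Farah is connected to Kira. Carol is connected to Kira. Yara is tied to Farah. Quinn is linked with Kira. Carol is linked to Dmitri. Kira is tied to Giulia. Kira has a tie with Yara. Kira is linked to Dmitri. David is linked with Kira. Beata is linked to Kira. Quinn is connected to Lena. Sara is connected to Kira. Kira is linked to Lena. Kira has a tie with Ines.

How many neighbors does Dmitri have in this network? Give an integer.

2

Dmitri is directly tied to Carol and Kira. That is 2 neighbors, so the degree of Dmitri is 2.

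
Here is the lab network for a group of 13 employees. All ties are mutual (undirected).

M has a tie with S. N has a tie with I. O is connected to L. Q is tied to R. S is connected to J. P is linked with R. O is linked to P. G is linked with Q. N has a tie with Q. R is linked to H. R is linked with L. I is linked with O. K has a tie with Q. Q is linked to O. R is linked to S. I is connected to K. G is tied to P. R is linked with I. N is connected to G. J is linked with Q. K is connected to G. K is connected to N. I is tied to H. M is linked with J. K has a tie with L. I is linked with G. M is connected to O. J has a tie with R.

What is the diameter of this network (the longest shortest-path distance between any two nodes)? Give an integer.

Eccentricity of each node (its greatest distance to any other): G:3, H:3, I:2, J:2, K:3, L:2, M:3, N:3, O:2, P:2, Q:2, R:2, S:3.
The maximum eccentricity is 3, realized for instance by the pair M–H via M – O – I – H. So the diameter is 3.

3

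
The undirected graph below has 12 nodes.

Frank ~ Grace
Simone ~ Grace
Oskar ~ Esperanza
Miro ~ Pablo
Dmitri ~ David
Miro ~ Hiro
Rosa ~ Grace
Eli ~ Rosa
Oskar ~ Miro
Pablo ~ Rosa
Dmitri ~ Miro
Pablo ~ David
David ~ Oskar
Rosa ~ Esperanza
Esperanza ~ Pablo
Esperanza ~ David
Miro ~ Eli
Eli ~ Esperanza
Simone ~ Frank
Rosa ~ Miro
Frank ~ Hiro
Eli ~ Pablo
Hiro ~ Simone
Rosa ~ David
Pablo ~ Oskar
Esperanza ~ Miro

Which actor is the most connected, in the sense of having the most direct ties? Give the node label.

Miro

Degrees — David:5, Dmitri:2, Eli:4, Esperanza:6, Frank:3, Grace:3, Hiro:3, Miro:7, Oskar:4, Pablo:6, Rosa:6, Simone:3.
The maximum is 7, attained only by Miro.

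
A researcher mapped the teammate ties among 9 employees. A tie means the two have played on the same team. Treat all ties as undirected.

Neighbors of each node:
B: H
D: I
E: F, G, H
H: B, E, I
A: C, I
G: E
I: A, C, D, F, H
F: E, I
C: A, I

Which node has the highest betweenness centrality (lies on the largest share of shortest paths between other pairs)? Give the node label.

Unnormalized betweenness of each node: A:0, B:0, C:0, D:0, E:8, F:4, G:0, H:11, I:18.
I has the largest value, 18, making it the main broker — the node through which the most shortest paths run.

I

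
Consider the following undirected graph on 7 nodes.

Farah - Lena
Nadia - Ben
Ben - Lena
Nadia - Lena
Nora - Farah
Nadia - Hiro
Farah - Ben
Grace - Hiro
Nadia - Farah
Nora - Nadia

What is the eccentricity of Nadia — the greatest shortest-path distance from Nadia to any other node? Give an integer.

2

Distances from Nadia: Ben:1, Farah:1, Grace:2, Hiro:1, Lena:1, Nora:1.
The largest is 2 (to Grace), so the eccentricity of Nadia is 2.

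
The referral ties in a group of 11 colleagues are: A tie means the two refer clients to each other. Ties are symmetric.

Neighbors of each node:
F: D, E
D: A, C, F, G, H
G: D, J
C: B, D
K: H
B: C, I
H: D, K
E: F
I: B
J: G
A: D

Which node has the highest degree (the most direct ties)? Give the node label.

D

Degrees — A:1, B:2, C:2, D:5, E:1, F:2, G:2, H:2, I:1, J:1, K:1.
The maximum is 5, attained only by D.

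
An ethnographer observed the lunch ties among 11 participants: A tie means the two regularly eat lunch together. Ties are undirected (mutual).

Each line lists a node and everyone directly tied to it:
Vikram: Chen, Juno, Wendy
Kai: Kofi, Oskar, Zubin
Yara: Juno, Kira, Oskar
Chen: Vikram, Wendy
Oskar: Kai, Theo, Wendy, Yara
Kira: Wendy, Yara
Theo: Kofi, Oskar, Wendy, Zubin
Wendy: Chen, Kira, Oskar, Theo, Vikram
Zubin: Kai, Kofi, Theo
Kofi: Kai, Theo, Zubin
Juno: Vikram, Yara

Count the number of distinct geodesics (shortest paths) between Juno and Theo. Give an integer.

The shortest distance is 3. The length-3 paths are: Juno–Yara–Oskar–Theo; Juno–Vikram–Wendy–Theo.
That gives 2 distinct shortest paths.

2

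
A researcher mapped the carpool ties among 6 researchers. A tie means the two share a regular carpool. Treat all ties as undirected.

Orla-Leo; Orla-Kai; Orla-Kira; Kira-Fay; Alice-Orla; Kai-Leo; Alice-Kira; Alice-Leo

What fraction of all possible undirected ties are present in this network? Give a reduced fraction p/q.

There are 8 edges and 6 nodes, so the maximum possible is C(6,2) = 15.
Density = 8/15.

8/15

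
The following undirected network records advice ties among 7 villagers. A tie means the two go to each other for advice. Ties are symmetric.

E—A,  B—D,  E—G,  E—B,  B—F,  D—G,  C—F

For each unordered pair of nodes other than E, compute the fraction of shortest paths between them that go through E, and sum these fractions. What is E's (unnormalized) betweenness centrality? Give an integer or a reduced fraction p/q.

Pairs whose geodesics pass through E — G–C: 1/2; G–A: 1; G–B: 1/2; G–F: 1/2; C–A: 1; A–B: 1; A–D: 2/2; A–F: 1.
All other pairs contribute 0.
Summing the contributions gives betweenness(E) = 13/2.

13/2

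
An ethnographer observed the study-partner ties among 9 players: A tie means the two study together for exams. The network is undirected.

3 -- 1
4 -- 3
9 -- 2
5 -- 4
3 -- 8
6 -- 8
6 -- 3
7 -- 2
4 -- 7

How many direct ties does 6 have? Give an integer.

2

6 is directly tied to 3 and 8. That is 2 neighbors, so the degree of 6 is 2.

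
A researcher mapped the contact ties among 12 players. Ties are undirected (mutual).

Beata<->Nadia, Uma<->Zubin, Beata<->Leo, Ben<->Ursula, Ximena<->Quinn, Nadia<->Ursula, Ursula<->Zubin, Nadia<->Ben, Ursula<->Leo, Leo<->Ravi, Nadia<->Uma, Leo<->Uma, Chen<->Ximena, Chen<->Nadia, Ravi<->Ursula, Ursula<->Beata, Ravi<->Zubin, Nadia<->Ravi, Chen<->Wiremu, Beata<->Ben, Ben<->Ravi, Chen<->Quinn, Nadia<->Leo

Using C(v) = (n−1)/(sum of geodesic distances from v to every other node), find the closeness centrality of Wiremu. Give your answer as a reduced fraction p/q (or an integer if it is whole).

Distances from Wiremu: Beata:3, Ben:3, Chen:1, Leo:3, Nadia:2, Quinn:2, Ravi:3, Uma:3, Ursula:3, Ximena:2, Zubin:4. Sum = 29.
n = 12, so closeness = 11/29.

11/29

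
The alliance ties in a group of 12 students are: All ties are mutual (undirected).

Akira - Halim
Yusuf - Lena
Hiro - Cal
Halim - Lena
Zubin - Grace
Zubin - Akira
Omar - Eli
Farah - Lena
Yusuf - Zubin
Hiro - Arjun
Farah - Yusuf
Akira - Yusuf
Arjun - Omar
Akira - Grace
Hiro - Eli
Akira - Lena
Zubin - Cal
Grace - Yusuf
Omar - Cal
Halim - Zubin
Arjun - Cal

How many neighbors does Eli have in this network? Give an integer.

Eli is directly tied to Hiro and Omar. That is 2 neighbors, so the degree of Eli is 2.

2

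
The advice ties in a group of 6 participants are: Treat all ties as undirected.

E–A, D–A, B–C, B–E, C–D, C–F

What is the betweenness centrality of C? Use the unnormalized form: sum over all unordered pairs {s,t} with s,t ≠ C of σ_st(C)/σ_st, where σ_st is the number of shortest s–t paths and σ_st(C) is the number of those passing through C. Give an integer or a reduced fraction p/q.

5

Pairs whose geodesics pass through C — A–F: 1; E–F: 1; D–B: 1; D–F: 1; B–F: 1.
All other pairs contribute 0.
Summing the contributions gives betweenness(C) = 5.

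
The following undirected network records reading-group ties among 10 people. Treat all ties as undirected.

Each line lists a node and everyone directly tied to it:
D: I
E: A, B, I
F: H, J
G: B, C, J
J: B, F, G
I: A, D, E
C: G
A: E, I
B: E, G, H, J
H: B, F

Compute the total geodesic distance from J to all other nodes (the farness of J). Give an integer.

Distances from J: A:3, B:1, C:2, D:4, E:2, F:1, G:1, H:2, I:3.
Sum = 3 + 1 + 2 + 4 + 2 + 1 + 1 + 2 + 3 = 19.

19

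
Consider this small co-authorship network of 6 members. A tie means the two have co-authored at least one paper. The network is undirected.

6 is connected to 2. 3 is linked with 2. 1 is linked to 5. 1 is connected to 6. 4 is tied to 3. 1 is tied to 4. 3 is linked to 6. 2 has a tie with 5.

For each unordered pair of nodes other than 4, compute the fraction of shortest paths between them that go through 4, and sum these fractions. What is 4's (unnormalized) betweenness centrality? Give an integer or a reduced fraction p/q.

Pairs whose geodesics pass through 4 — 3–1: 1/2.
All other pairs contribute 0.
Summing the contributions gives betweenness(4) = 1/2.

1/2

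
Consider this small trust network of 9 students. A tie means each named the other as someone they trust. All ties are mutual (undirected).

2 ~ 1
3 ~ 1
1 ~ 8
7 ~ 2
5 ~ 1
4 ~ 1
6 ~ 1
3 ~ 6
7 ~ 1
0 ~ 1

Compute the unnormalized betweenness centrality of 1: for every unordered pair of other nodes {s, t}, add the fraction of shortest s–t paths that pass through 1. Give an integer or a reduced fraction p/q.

26

Pairs whose geodesics pass through 1 — 2–5: 1; 2–0: 1; 2–6: 1; 2–3: 1; 2–8: 1; 2–4: 1; 5–7: 1; 5–0: 1; 5–6: 1; 5–3: 1; 5–8: 1; 5–4: 1; 7–0: 1; 7–6: 1 … (+12 more pairs).
All other pairs contribute 0.
Summing the contributions gives betweenness(1) = 26.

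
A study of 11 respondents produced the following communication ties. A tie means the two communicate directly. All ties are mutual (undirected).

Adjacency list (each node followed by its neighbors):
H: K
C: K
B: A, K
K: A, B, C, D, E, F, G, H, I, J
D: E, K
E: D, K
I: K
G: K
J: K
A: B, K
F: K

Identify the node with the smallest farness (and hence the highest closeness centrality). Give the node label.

Farness (sum of distances to all others) for each node — A:18, B:18, C:19, D:18, E:18, F:19, G:19, H:19, I:19, J:19, K:10.
The smallest farness is 10, for K, so K has the highest closeness.

K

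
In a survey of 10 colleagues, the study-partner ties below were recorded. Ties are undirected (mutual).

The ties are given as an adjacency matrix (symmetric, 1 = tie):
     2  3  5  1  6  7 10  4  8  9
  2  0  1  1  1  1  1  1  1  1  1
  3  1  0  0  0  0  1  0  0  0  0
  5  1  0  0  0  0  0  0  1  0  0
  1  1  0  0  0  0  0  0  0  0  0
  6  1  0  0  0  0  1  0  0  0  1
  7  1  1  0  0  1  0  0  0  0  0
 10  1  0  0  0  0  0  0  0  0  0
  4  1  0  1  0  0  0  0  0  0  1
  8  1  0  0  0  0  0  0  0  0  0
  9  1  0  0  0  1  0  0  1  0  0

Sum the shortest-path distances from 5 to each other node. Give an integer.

16

Distances from 5: 1:2, 2:1, 3:2, 4:1, 6:2, 7:2, 8:2, 9:2, 10:2.
Sum = 2 + 1 + 2 + 1 + 2 + 2 + 2 + 2 + 2 = 16.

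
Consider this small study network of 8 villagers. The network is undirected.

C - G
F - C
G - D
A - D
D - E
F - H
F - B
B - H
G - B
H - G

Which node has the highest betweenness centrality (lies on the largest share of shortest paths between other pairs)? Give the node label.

G

Unnormalized betweenness of each node: A:0, B:4/3, C:4/3, D:11, E:0, F:1, G:13, H:4/3.
G has the largest value, 13, making it the main broker — the node through which the most shortest paths run.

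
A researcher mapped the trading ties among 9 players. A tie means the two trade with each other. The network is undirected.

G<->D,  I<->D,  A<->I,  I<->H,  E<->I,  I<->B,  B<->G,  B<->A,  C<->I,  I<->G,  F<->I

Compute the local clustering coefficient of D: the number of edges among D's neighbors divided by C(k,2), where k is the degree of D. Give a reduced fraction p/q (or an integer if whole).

D's neighbors: G and I (k = 2).
Possible neighbor pairs: C(2,2) = 1. Edges among them: G–I → e = 1.
Clustering(D) = 1/1.

1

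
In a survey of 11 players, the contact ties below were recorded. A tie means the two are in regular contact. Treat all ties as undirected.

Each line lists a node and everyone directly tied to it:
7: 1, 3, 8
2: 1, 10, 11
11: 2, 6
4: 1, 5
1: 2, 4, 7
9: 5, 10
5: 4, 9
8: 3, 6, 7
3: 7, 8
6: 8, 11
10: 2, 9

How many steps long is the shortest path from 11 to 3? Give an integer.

One shortest route is 11 – 6 – 8 – 3, which uses 3 edges, and at distance 2 from 11 we only reach {1, 8, 10}, which does not include 3. So d(11,3) = 3.

3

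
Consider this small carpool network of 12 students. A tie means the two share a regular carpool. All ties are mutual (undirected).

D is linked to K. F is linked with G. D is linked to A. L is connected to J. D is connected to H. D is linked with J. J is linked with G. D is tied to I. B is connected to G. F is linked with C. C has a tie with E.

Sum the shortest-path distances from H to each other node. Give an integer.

Distances from H: A:2, B:4, C:5, D:1, E:6, F:4, G:3, I:2, J:2, K:2, L:3.
Sum = 2 + 4 + 5 + 1 + 6 + 4 + 3 + 2 + 2 + 2 + 3 = 34.

34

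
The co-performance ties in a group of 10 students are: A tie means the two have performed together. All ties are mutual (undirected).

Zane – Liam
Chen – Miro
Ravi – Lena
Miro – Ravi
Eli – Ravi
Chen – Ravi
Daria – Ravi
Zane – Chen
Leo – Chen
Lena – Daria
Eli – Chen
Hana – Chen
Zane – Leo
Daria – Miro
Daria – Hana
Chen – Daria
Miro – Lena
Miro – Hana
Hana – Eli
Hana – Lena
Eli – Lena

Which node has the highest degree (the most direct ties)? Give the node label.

Degrees — Chen:7, Daria:5, Eli:4, Hana:5, Lena:5, Leo:2, Liam:1, Miro:5, Ravi:5, Zane:3.
The maximum is 7, attained only by Chen.

Chen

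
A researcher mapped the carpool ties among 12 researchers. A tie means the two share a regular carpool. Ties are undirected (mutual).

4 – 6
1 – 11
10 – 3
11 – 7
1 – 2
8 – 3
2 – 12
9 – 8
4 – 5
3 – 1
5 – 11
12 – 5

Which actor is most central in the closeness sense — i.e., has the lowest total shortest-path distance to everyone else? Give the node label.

Farness (sum of distances to all others) for each node — 1:23, 2:28, 3:27, 4:35, 5:27, 6:45, 7:34, 8:35, 9:45, 10:37, 11:24, 12:30.
The smallest farness is 23, for 1, so 1 has the highest closeness.

1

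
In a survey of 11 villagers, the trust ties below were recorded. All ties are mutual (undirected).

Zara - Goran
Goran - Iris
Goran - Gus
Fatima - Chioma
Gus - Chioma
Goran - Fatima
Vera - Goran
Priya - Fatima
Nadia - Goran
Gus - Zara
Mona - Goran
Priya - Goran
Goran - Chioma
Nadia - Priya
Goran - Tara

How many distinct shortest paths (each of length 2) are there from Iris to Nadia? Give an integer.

The shortest distance is 2, and the only length-2 path is Iris–Goran–Nadia. So there is exactly 1 shortest path.

1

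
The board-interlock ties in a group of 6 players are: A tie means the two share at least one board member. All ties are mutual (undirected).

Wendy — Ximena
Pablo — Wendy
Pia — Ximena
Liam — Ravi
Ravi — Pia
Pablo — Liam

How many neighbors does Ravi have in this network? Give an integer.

2

Ravi is directly tied to Liam and Pia. That is 2 neighbors, so the degree of Ravi is 2.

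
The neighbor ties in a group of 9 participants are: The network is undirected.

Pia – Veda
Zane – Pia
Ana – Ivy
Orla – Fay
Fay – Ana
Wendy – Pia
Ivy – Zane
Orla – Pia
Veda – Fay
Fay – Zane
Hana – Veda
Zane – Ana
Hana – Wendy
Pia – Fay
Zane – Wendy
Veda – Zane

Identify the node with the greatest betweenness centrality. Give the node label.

Unnormalized betweenness of each node: Ana:5/6, Fay:13/3, Hana:1/3, Ivy:0, Orla:0, Pia:23/6, Veda:23/6, Wendy:13/6, Zane:26/3.
Zane has the largest value, 26/3, making it the main broker — the node through which the most shortest paths run.

Zane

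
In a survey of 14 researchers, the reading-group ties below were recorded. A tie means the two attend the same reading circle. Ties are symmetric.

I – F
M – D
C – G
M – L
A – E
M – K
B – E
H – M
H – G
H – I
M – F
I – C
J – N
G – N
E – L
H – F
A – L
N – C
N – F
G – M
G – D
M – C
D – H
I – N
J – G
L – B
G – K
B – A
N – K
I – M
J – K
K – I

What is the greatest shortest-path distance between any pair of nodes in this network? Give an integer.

4

Eccentricity of each node (its greatest distance to any other): A:4, B:4, C:3, D:3, E:4, F:3, G:3, H:3, I:3, J:4, K:3, L:3, M:2, N:4.
The maximum eccentricity is 4, realized for instance by the pair E–N via E – L – M – I – N. So the diameter is 4.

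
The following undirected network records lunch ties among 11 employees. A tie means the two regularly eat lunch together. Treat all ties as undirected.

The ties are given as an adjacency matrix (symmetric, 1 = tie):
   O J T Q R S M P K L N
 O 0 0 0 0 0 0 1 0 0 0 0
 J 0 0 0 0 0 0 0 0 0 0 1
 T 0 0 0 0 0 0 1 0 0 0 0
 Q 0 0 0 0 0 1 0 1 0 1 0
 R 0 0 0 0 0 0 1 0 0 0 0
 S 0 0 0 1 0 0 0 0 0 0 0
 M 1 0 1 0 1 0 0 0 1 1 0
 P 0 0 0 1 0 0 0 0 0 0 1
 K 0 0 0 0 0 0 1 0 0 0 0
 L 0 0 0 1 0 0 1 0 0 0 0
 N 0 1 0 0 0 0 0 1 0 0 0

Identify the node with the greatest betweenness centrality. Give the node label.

Unnormalized betweenness of each node: J:0, K:0, L:25, M:30, N:9, O:0, P:16, Q:27, R:0, S:0, T:0.
M has the largest value, 30, making it the main broker — the node through which the most shortest paths run.

M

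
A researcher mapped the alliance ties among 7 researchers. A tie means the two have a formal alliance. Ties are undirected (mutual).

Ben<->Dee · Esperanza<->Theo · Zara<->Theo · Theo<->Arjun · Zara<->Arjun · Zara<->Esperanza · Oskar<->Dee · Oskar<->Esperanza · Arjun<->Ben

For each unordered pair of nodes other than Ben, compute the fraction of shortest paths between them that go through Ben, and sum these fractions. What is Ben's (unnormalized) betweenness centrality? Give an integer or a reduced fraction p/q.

7/3

Pairs whose geodesics pass through Ben — Theo–Dee: 1/2; Zara–Dee: 1/2; Arjun–Dee: 1; Arjun–Oskar: 1/3.
All other pairs contribute 0.
Summing the contributions gives betweenness(Ben) = 7/3.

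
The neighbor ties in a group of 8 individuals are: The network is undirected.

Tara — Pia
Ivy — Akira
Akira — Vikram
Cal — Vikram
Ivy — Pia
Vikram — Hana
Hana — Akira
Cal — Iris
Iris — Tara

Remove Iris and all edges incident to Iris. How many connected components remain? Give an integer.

1

Iris's neighbors (Cal and Tara) remain reachable from one another through other ties, so the rest of the network stays in one piece.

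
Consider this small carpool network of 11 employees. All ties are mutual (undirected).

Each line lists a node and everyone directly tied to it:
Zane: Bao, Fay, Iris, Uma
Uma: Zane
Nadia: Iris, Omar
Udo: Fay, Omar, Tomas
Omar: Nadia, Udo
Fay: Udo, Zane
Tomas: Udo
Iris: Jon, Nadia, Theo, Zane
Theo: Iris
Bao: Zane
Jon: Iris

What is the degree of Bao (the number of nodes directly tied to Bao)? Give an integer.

1

Bao is directly tied to Zane. That is 1 neighbor, so the degree of Bao is 1.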